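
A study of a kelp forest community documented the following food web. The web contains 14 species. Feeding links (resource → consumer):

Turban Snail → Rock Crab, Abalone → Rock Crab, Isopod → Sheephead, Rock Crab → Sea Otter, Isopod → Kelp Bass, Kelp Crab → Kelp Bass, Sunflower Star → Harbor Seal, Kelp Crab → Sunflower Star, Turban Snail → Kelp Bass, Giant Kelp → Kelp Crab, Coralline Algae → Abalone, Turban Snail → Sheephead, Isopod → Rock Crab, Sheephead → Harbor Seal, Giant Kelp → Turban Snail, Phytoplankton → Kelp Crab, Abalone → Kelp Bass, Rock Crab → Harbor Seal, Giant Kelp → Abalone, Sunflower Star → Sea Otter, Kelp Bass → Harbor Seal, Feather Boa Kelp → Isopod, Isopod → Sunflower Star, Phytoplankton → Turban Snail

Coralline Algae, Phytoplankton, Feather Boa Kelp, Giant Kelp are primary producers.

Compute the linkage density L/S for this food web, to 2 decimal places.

There are L = 24 links among S = 14 species.
L/S = 24/14 = 1.7143 ≈ 1.71.

L/S = 1.71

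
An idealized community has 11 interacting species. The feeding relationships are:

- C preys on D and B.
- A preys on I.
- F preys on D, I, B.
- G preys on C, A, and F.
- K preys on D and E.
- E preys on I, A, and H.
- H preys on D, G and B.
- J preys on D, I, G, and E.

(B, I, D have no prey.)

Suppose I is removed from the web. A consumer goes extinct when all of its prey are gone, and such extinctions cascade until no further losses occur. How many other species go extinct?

1

Remove I.
Round 1: A (all prey gone) → extinct.
No further losses. Total secondary extinctions: 1.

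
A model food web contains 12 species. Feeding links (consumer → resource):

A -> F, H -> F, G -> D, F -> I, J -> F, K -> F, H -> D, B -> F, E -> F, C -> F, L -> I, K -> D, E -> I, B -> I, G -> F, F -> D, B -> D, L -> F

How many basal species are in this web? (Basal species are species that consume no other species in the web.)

Basal species (no prey listed): I, D.
Count: 2.

2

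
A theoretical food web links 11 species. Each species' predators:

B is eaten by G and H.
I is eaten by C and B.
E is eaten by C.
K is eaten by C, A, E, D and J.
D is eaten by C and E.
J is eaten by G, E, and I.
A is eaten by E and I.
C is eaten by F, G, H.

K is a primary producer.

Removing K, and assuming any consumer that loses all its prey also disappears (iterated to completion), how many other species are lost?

10

Remove K.
Round 1: A (all prey gone), D (all prey gone), J (all prey gone) → extinct.
Round 2: I (all prey gone), E (all prey gone) → extinct.
Round 3: B (all prey gone), C (all prey gone) → extinct.
Round 4: H (all prey gone), G (all prey gone), F (all prey gone) → extinct.
No further losses. Total secondary extinctions: 10.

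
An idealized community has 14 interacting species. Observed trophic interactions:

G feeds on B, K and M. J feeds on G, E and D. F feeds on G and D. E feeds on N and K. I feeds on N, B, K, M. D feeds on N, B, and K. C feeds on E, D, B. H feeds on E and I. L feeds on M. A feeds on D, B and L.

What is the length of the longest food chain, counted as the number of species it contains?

3 species

One longest chain: B → G → J.
It has 3 species and 2 links.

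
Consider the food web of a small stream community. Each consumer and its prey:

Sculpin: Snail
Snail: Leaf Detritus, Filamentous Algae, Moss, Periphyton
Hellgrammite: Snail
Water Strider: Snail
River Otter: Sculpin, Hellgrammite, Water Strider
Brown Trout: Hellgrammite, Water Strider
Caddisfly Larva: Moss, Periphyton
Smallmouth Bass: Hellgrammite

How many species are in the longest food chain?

4 species

One longest chain: Leaf Detritus → Snail → Water Strider → Brown Trout.
It has 4 species and 3 links.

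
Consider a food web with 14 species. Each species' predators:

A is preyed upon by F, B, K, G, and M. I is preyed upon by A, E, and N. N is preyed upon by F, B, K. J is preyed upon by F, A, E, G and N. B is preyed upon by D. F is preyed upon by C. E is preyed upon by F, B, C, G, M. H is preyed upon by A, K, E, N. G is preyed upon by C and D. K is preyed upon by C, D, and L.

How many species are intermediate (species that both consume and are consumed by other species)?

Intermediate species (has both prey and predators): E, N, A, G, F, K, B.
Count: 7.

7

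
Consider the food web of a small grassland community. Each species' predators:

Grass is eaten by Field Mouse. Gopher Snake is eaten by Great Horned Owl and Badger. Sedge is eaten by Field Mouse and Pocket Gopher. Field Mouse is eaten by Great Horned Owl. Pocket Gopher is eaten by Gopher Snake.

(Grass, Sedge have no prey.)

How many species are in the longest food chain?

One longest chain: Sedge → Pocket Gopher → Gopher Snake → Badger.
It has 4 species and 3 links.

4 species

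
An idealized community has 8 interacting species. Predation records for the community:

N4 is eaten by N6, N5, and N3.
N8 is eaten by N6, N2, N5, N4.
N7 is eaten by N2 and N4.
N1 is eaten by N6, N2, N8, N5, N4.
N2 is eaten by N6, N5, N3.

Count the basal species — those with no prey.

2

Basal species (no prey listed): N7, N1.
Count: 2.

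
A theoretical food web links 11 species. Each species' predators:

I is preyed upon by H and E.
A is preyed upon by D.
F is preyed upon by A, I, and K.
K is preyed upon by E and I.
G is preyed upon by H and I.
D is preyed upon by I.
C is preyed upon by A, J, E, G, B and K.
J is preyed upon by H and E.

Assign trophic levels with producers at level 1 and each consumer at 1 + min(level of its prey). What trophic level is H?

Trophic level 3

F is a producer → level 1.
I eats F → level 2.
H eats I → level 3.
No prey of H is below level 2, so 3 is the minimum.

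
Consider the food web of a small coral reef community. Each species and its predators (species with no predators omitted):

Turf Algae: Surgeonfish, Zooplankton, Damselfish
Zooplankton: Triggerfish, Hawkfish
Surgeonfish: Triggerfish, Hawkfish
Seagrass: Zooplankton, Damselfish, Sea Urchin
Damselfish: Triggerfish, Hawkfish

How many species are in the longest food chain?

One longest chain: Turf Algae → Surgeonfish → Triggerfish.
It has 3 species and 2 links.

3 species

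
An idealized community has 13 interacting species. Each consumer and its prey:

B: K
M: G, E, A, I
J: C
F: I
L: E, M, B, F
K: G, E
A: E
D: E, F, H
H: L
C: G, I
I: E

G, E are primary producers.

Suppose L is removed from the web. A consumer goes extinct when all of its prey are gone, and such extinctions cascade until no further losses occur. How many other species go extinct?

1

Remove L.
Round 1: H (all prey gone) → extinct.
No further losses. Total secondary extinctions: 1.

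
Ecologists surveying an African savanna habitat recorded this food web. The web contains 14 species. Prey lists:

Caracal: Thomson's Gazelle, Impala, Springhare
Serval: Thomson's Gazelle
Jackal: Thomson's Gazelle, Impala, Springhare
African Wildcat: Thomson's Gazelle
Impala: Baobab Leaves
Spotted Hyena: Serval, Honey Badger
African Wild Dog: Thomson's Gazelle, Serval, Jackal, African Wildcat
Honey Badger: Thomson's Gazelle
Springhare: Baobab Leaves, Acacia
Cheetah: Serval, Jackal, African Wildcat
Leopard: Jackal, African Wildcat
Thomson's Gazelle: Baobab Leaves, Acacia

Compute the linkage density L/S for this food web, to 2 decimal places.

There are L = 25 links among S = 14 species.
L/S = 25/14 = 1.7857 ≈ 1.79.

L/S = 1.79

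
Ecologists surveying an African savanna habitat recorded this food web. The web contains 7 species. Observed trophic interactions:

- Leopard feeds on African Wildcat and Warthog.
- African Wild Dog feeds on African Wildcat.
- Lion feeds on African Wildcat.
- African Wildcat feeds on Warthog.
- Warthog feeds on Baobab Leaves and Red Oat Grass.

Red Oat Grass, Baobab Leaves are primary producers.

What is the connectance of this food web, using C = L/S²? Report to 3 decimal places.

The web has S = 7 species and L = 7 feeding links.
C = L / S² = 7 / 49 = 0.1429 ≈ 0.143.

C = 0.143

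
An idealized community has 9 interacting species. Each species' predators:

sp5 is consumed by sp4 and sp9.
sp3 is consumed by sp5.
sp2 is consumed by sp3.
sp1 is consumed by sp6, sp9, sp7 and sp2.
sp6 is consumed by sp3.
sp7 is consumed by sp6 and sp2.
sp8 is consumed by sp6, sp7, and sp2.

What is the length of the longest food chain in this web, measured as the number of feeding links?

5 links

One longest chain: sp1 → sp7 → sp6 → sp3 → sp5 → sp4.
It has 6 species and 5 links.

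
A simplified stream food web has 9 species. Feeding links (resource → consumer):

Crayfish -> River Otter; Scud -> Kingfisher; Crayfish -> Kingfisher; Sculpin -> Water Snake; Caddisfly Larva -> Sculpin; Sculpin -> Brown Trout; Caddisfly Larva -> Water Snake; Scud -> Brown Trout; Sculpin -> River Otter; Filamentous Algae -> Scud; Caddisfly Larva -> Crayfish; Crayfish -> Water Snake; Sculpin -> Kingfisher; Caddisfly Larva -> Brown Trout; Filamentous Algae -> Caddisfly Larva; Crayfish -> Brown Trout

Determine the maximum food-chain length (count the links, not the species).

One longest chain: Filamentous Algae → Caddisfly Larva → Sculpin → Water Snake.
It has 4 species and 3 links.

3 links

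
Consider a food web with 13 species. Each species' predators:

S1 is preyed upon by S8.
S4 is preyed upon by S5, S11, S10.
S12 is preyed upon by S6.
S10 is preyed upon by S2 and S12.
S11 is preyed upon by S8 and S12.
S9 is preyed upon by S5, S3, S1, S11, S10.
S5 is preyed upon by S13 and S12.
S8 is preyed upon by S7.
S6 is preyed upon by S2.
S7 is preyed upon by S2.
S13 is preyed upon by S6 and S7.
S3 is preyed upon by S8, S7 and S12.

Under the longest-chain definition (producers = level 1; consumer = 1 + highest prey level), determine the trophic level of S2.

Trophic level 5

S9 is a producer → level 1.
S3 eats S9 → level 2.
S12 eats S3 (level 2); other prey at levels: S11 2, S10 2, S5 2 → level 3.
S6 eats S12 (level 3); other prey at levels: S13 3 → level 4.
S2 eats S6 (level 4); other prey at levels: S10 2, S7 4 → level 5.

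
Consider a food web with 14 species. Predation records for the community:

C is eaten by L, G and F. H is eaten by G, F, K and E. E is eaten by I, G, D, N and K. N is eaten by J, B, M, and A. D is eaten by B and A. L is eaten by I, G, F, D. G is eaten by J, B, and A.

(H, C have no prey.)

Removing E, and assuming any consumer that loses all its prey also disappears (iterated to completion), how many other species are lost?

Remove E.
Round 1: N (all prey gone) → extinct.
Round 2: M (all prey gone) → extinct.
No further losses. Total secondary extinctions: 2.

2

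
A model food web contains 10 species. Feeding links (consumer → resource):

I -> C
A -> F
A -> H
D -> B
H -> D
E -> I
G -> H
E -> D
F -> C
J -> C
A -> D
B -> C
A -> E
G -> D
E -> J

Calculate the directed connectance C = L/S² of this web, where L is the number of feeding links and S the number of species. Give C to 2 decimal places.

C = 0.15

The web has S = 10 species and L = 15 feeding links.
C = L / S² = 15 / 100 = 0.1500 ≈ 0.15.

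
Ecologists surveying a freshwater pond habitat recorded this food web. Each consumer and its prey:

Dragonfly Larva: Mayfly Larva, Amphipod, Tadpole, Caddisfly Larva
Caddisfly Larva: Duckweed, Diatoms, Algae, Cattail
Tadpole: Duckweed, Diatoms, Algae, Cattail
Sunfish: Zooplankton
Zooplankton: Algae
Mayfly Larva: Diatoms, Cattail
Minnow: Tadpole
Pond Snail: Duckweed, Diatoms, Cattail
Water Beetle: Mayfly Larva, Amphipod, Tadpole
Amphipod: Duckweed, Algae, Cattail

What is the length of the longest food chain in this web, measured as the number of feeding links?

One longest chain: Algae → Zooplankton → Sunfish.
It has 3 species and 2 links.

2 links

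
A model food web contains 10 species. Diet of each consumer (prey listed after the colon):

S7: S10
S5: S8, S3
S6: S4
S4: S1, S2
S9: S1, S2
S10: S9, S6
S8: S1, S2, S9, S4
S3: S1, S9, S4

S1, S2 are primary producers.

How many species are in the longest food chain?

One longest chain: S1 → S4 → S6 → S10 → S7.
It has 5 species and 4 links.

5 species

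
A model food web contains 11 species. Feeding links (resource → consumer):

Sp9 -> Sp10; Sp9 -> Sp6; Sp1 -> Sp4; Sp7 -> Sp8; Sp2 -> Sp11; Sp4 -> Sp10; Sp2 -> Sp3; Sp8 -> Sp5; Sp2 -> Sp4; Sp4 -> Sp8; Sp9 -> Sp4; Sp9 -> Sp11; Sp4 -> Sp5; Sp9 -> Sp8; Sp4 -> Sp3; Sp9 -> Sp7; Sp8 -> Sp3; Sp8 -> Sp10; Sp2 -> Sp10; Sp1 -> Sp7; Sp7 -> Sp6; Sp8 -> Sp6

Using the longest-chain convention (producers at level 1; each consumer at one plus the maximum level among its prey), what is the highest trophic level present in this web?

4

Producers (level 1): Sp1, Sp9, Sp2.
Sp1 → Sp4 → Sp8 → Sp3 gives Sp3 level 4.
No species has a prey at level 4, so no species reaches level 5.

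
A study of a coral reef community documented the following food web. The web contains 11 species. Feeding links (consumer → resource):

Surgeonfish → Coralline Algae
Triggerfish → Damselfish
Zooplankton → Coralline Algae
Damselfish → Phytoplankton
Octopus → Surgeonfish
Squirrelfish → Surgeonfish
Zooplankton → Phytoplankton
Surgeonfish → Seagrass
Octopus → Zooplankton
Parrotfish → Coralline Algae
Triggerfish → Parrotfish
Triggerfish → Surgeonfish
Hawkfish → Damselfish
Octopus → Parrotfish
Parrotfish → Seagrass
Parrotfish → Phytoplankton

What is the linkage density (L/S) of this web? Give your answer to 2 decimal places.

There are L = 16 links among S = 11 species.
L/S = 16/11 = 1.4545 ≈ 1.45.

L/S = 1.45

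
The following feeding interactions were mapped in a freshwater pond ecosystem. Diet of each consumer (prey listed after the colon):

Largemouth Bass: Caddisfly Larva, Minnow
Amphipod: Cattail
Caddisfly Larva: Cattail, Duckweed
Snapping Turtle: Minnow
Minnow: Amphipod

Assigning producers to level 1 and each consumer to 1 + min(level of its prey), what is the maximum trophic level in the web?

Producers (level 1): Cattail, Duckweed.
Following each consumer down to its lowest-level prey: Cattail → Amphipod → Minnow → Snapping Turtle (levels 1 through 4).
All prey of Snapping Turtle (Minnow 3) are at level 3 or above, so Snapping Turtle is at level 1 + 3 = 4.
Every consumer has at least one prey at level 3 or below, so none exceeds level 4.

4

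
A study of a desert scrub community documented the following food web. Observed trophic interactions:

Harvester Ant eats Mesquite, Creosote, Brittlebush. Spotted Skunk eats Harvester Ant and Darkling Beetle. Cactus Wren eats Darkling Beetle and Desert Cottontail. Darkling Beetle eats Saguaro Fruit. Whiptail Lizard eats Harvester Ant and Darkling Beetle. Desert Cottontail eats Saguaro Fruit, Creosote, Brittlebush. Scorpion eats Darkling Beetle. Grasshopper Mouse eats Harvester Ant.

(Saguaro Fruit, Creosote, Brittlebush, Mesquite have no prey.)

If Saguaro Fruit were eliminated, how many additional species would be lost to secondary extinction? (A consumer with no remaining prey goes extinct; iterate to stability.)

2

Remove Saguaro Fruit.
Round 1: Darkling Beetle (all prey gone) → extinct.
Round 2: Scorpion (all prey gone) → extinct.
No further losses. Total secondary extinctions: 2.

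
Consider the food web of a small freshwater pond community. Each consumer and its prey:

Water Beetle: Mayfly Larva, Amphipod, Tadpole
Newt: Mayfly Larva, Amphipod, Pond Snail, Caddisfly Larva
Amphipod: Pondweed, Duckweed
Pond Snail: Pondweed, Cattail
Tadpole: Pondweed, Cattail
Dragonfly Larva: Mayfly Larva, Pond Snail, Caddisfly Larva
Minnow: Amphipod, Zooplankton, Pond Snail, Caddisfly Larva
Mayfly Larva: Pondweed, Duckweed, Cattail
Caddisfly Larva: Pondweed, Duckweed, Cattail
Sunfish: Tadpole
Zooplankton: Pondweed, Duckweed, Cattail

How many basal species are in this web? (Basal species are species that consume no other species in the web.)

Basal species (no prey listed): Pondweed, Duckweed, Cattail.
Count: 3.

3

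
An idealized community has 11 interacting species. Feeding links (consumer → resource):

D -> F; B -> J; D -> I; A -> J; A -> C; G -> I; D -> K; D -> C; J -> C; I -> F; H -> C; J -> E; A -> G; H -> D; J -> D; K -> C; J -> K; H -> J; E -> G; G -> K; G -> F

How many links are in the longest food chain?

One longest chain: F → I → G → E → J → B.
It has 6 species and 5 links.

5 links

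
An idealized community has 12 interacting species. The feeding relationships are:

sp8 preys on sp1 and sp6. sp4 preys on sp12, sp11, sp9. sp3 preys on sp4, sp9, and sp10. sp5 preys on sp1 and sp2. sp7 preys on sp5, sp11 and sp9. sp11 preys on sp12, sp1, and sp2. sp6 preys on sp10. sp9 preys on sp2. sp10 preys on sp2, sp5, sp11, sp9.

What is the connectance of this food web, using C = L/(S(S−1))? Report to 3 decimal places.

C = 0.167

The web has S = 12 species and L = 22 feeding links.
C = L / (S(S−1)) = 22 / 132 = 0.1667 ≈ 0.167.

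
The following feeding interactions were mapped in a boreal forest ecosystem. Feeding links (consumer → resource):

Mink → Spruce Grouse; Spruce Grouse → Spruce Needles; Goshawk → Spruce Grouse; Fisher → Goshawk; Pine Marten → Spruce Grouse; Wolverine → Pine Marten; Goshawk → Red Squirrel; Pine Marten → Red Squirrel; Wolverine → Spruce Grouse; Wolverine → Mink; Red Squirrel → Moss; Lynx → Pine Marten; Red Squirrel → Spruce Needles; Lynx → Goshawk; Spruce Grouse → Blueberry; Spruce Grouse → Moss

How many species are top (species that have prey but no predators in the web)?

3

Top species (has prey, but nothing eats it): Fisher, Lynx, Wolverine.
Count: 3.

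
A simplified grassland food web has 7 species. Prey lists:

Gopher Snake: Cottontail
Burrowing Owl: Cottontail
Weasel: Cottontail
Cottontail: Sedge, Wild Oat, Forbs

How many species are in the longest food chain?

3 species

One longest chain: Sedge → Cottontail → Burrowing Owl.
It has 3 species and 2 links.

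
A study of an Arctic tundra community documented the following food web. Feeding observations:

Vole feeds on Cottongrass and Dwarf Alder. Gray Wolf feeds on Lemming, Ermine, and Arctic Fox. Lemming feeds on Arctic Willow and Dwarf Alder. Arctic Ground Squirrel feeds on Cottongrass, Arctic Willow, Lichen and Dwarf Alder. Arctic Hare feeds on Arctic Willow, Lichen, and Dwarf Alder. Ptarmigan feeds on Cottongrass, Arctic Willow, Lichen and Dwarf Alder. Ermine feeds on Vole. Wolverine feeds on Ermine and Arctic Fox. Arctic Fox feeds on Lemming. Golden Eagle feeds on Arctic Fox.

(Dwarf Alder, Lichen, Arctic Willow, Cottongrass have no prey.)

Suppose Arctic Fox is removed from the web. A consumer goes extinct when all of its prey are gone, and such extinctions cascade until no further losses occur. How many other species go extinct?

1

Remove Arctic Fox.
Round 1: Golden Eagle (all prey gone) → extinct.
No further losses. Total secondary extinctions: 1.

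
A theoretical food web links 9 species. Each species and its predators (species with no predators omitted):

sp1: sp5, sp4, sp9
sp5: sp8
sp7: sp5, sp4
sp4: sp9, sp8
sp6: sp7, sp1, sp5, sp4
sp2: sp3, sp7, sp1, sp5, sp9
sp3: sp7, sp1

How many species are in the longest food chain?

5 species

One longest chain: sp2 → sp3 → sp7 → sp4 → sp9.
It has 5 species and 4 links.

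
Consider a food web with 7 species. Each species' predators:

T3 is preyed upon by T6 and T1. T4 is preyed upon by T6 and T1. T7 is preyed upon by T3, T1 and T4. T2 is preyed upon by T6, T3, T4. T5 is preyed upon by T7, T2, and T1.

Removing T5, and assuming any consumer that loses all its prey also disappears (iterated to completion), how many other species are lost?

6

Remove T5.
Round 1: T2 (all prey gone), T7 (all prey gone) → extinct.
Round 2: T4 (all prey gone), T3 (all prey gone) → extinct.
Round 3: T6 (all prey gone), T1 (all prey gone) → extinct.
No further losses. Total secondary extinctions: 6.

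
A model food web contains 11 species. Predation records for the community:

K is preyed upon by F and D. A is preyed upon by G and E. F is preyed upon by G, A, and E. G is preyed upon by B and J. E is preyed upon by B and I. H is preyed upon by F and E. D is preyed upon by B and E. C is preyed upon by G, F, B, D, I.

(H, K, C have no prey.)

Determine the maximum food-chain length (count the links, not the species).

4 links

One longest chain: H → F → A → G → B.
It has 5 species and 4 links.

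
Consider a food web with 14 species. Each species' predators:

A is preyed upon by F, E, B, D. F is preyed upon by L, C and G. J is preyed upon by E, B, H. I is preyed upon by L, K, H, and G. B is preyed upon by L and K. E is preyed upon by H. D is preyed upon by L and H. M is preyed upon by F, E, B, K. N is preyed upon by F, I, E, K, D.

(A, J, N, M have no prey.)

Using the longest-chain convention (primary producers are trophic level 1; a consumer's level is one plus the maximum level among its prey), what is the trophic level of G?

Trophic level 3

A is a producer → level 1.
F eats A (level 1); other prey at levels: N 1, M 1 → level 2.
G eats F (level 2); other prey at levels: I 2 → level 3.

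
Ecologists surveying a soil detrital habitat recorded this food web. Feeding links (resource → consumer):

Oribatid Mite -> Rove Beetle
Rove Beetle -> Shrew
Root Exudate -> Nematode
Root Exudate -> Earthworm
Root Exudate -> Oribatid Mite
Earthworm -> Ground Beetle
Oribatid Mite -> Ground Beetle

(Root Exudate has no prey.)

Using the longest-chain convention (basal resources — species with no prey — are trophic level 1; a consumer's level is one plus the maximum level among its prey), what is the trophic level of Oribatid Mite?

Root Exudate has no prey (basal) → level 1.
Oribatid Mite eats Root Exudate → level 2.

Trophic level 2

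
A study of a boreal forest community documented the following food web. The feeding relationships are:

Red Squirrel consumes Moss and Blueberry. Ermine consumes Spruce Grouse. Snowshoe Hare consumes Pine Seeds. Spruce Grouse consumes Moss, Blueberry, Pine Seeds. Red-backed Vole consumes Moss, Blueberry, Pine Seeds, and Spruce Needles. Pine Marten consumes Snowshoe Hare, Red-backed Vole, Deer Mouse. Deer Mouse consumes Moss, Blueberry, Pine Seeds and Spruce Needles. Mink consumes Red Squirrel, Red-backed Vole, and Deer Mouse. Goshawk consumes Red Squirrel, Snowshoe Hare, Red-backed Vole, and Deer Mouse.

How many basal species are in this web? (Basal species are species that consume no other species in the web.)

4

Basal species (no prey listed): Spruce Needles, Pine Seeds, Blueberry, Moss.
Count: 4.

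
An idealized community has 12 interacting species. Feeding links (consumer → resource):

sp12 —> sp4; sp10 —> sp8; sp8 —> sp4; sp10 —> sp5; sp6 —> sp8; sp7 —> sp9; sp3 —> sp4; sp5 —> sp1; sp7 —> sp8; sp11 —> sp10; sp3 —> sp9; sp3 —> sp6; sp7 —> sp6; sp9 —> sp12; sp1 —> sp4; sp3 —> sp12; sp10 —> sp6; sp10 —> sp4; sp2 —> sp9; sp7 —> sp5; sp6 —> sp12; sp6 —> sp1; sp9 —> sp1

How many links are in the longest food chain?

4 links

One longest chain: sp4 → sp1 → sp5 → sp10 → sp11.
It has 5 species and 4 links.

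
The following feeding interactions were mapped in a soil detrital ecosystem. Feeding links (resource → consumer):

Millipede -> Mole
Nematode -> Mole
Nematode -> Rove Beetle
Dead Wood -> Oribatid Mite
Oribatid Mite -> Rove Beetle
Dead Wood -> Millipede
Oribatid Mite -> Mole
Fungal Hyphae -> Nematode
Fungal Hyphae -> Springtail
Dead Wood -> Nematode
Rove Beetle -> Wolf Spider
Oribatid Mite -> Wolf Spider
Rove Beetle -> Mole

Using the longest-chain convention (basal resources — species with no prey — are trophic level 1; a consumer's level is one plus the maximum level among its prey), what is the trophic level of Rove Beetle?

Trophic level 3

Dead Wood has no prey (basal) → level 1.
Oribatid Mite eats Dead Wood → level 2.
Rove Beetle eats Oribatid Mite (level 2); other prey at levels: Nematode 2 → level 3.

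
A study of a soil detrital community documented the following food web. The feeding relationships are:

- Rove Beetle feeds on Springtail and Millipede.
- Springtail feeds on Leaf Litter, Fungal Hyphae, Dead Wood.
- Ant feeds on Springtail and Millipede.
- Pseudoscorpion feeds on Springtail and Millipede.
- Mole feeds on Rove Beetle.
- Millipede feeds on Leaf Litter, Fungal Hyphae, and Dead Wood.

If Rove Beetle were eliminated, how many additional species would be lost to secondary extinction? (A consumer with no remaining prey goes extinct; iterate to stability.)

1

Remove Rove Beetle.
Round 1: Mole (all prey gone) → extinct.
No further losses. Total secondary extinctions: 1.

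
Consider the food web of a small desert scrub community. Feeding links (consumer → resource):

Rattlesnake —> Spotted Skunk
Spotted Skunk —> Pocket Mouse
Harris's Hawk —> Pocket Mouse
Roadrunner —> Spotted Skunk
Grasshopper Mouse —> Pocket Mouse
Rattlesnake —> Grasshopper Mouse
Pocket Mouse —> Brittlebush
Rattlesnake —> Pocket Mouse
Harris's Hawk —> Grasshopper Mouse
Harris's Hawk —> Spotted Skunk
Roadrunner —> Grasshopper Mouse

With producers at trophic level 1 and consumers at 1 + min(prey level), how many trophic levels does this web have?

Producers (level 1): Brittlebush.
Following each consumer down to its lowest-level prey: Brittlebush → Pocket Mouse → Grasshopper Mouse → Roadrunner (levels 1 through 4).
All prey of Roadrunner (Grasshopper Mouse 3, Spotted Skunk 3) are at level 3 or above, so Roadrunner is at level 1 + 3 = 4.
Every consumer has at least one prey at level 3 or below, so none exceeds level 4.

4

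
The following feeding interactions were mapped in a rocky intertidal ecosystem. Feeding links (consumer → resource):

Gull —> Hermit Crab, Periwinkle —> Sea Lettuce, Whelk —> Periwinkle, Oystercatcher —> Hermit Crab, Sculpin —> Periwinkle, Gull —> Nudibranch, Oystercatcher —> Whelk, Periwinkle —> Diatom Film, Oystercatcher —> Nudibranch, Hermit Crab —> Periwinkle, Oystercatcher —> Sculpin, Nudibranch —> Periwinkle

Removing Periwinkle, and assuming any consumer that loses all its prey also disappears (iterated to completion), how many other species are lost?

6

Remove Periwinkle.
Round 1: Whelk (all prey gone), Hermit Crab (all prey gone), Sculpin (all prey gone), Nudibranch (all prey gone) → extinct.
Round 2: Gull (all prey gone), Oystercatcher (all prey gone) → extinct.
No further losses. Total secondary extinctions: 6.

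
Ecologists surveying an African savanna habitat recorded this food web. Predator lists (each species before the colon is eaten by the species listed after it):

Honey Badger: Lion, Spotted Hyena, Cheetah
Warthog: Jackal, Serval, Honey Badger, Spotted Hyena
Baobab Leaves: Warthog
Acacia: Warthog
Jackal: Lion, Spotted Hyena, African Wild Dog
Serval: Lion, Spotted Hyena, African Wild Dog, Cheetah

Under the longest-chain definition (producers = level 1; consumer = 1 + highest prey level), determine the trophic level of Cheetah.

Acacia is a producer → level 1.
Warthog eats Acacia (level 1); other prey at levels: Baobab Leaves 1 → level 2.
Serval eats Warthog → level 3.
Cheetah eats Serval (level 3); other prey at levels: Honey Badger 3 → level 4.

Trophic level 4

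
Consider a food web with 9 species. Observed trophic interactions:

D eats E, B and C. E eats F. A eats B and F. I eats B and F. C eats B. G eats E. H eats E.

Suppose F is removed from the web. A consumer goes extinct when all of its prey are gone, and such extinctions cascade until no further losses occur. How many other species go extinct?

3

Remove F.
Round 1: E (all prey gone) → extinct.
Round 2: G (all prey gone), H (all prey gone) → extinct.
No further losses. Total secondary extinctions: 3.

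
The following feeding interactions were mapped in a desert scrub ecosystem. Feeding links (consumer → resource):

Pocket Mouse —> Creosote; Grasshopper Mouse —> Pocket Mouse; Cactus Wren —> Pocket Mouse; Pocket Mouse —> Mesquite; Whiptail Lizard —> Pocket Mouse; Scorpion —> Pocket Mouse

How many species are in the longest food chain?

One longest chain: Mesquite → Pocket Mouse → Cactus Wren.
It has 3 species and 2 links.

3 species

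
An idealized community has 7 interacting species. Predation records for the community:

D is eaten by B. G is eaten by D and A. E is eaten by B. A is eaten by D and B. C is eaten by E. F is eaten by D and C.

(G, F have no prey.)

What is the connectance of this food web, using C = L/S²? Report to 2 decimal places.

The web has S = 7 species and L = 9 feeding links.
C = L / S² = 9 / 49 = 0.1837 ≈ 0.18.

C = 0.18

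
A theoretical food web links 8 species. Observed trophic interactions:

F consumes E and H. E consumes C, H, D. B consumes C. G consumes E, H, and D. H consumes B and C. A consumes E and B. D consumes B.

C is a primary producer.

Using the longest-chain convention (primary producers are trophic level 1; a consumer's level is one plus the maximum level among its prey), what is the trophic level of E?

Trophic level 4

C is a producer → level 1.
B eats C → level 2.
H eats B (level 2); other prey at levels: C 1 → level 3.
E eats H (level 3); other prey at levels: C 1, D 3 → level 4.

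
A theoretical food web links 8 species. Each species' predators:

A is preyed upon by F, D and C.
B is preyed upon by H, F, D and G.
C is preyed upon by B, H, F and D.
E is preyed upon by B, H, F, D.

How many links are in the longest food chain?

3 links

One longest chain: A → C → B → D.
It has 4 species and 3 links.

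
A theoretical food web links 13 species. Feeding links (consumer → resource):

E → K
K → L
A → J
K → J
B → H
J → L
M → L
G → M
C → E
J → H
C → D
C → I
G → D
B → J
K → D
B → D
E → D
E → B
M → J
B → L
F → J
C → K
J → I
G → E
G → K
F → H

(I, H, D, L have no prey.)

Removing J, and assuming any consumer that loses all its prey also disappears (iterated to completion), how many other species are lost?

1

Remove J.
Round 1: A (all prey gone) → extinct.
No further losses. Total secondary extinctions: 1.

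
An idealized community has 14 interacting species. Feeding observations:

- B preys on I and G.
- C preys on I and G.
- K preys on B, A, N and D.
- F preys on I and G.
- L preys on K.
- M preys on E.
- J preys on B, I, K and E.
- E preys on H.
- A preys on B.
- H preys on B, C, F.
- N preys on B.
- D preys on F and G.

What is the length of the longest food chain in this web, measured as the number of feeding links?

One longest chain: I → B → A → K → L.
It has 5 species and 4 links.

4 links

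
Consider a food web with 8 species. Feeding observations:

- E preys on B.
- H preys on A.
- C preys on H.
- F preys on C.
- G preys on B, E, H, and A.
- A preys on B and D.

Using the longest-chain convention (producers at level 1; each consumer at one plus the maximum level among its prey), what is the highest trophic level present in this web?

Producers (level 1): D, B.
D → A → H → C → F gives F level 5.
No species has a prey at level 5, so no species reaches level 6.

5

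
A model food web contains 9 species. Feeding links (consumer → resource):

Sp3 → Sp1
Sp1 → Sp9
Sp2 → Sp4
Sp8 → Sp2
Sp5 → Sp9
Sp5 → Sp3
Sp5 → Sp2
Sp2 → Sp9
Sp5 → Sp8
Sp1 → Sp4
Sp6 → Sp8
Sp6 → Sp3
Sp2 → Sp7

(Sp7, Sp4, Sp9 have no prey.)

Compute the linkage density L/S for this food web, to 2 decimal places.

L/S = 1.44

There are L = 13 links among S = 9 species.
L/S = 13/9 = 1.4444 ≈ 1.44.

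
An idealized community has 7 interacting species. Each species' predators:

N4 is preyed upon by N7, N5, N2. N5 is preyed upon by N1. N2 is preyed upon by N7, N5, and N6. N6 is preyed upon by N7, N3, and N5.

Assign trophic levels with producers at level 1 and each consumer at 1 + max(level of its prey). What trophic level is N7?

N4 is a producer → level 1.
N2 eats N4 → level 2.
N6 eats N2 → level 3.
N7 eats N6 (level 3); other prey at levels: N4 1, N2 2 → level 4.

Trophic level 4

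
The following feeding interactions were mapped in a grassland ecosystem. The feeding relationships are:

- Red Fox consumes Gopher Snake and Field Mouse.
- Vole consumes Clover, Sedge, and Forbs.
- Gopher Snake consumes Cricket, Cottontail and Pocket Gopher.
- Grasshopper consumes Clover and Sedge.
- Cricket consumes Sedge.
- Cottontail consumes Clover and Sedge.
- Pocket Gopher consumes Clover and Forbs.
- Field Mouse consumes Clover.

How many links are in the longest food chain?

One longest chain: Clover → Pocket Gopher → Gopher Snake → Red Fox.
It has 4 species and 3 links.

3 links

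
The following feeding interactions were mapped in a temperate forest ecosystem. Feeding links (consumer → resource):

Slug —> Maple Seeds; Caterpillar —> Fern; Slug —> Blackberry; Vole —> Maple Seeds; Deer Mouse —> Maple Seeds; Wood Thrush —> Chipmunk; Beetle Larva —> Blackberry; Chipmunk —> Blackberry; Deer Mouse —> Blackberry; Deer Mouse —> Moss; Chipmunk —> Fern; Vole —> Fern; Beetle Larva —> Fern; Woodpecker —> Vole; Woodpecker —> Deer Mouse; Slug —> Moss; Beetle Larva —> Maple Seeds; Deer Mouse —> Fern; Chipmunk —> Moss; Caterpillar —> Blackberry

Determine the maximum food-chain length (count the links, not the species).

One longest chain: Maple Seeds → Vole → Woodpecker.
It has 3 species and 2 links.

2 links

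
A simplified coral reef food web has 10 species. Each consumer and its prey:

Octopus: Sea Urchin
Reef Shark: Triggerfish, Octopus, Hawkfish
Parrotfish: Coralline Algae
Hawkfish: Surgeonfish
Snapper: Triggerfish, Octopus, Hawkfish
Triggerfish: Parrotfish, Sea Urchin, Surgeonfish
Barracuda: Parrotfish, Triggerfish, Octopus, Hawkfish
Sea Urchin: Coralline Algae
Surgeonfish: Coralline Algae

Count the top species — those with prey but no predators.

Top species (has prey, but nothing eats it): Reef Shark, Barracuda, Snapper.
Count: 3.

3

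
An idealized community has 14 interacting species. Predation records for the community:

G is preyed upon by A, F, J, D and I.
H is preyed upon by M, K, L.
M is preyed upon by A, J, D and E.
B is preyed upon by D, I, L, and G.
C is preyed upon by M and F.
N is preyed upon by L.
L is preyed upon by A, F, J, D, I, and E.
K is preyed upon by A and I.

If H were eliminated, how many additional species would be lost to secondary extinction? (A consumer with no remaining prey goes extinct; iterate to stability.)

1

Remove H.
Round 1: K (all prey gone) → extinct.
No further losses. Total secondary extinctions: 1.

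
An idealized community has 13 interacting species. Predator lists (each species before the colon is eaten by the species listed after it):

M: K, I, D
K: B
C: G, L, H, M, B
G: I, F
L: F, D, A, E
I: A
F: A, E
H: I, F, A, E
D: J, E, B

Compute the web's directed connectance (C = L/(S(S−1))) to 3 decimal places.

C = 0.160

The web has S = 13 species and L = 25 feeding links.
C = L / (S(S−1)) = 25 / 156 = 0.1603 ≈ 0.160.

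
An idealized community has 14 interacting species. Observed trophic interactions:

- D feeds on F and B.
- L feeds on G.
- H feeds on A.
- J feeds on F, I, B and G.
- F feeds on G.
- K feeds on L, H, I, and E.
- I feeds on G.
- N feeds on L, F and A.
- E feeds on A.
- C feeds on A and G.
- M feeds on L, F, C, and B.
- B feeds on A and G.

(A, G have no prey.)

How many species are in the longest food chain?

One longest chain: A → B → J.
It has 3 species and 2 links.

3 species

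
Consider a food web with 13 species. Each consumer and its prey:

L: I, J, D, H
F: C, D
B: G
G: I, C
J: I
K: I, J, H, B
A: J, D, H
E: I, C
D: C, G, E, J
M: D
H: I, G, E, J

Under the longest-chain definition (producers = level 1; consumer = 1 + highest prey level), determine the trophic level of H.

I is a producer → level 1.
G eats I (level 1); other prey at levels: C 1 → level 2.
H eats G (level 2); other prey at levels: I 1, E 2, J 2 → level 3.

Trophic level 3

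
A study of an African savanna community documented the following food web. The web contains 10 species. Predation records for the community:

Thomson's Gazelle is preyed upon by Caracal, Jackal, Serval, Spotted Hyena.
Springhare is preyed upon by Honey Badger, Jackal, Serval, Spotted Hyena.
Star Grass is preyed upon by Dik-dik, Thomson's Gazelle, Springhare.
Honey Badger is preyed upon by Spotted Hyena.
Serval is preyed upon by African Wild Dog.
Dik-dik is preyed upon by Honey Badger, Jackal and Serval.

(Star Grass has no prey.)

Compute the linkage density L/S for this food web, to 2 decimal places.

L/S = 1.60

There are L = 16 links among S = 10 species.
L/S = 16/10 = 1.6000 ≈ 1.60.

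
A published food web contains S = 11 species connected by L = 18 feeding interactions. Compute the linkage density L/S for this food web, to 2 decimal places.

There are L = 18 links among S = 11 species.
L/S = 18/11 = 1.6364 ≈ 1.64.

L/S = 1.64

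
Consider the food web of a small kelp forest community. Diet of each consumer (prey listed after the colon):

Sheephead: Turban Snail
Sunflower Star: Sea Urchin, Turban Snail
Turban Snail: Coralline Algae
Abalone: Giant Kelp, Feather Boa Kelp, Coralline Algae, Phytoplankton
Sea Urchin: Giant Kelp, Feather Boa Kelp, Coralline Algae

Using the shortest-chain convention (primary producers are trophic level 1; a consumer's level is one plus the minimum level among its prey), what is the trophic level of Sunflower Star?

Trophic level 3

Giant Kelp is a producer → level 1.
Sea Urchin eats Giant Kelp → level 2.
Sunflower Star eats Sea Urchin → level 3.
No prey of Sunflower Star is below level 2, so 3 is the minimum.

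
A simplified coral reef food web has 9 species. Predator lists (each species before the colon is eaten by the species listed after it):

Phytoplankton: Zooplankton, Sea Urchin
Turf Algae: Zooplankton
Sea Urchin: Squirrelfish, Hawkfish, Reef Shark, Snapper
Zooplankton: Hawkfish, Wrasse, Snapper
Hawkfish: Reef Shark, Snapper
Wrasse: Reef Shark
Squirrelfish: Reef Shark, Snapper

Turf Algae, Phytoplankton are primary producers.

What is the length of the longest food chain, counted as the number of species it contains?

4 species

One longest chain: Phytoplankton → Sea Urchin → Squirrelfish → Reef Shark.
It has 4 species and 3 links.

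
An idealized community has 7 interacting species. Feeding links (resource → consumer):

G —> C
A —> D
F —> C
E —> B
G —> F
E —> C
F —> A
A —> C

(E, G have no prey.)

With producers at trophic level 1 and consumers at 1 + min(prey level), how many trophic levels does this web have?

Producers (level 1): E, G.
Following each consumer down to its lowest-level prey: G → F → A → D (levels 1 through 4).
All prey of D (A 3) are at level 3 or above, so D is at level 1 + 3 = 4.
Every consumer has at least one prey at level 3 or below, so none exceeds level 4.

4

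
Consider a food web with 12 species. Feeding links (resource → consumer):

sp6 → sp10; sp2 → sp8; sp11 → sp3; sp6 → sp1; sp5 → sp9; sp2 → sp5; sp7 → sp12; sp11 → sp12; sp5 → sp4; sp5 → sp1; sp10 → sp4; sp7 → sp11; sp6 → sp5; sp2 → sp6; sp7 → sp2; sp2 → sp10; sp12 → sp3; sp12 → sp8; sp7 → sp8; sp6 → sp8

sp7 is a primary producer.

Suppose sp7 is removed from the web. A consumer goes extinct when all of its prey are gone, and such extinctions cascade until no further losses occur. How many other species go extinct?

11

Remove sp7.
Round 1: sp11 (all prey gone), sp2 (all prey gone) → extinct.
Round 2: sp6 (all prey gone), sp12 (all prey gone) → extinct.
Round 3: sp3 (all prey gone), sp10 (all prey gone), sp5 (all prey gone), sp8 (all prey gone) → extinct.
Round 4: sp4 (all prey gone), sp9 (all prey gone), sp1 (all prey gone) → extinct.
No further losses. Total secondary extinctions: 11.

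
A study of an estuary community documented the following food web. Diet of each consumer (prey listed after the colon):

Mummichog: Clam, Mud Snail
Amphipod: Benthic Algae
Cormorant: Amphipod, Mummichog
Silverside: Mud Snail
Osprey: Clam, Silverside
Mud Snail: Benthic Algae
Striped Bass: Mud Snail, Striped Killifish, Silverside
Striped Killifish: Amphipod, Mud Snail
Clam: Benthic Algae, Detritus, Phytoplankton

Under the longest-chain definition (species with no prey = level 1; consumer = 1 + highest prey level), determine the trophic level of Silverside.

Benthic Algae has no prey (basal) → level 1.
Mud Snail eats Benthic Algae → level 2.
Silverside eats Mud Snail → level 3.

Trophic level 3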